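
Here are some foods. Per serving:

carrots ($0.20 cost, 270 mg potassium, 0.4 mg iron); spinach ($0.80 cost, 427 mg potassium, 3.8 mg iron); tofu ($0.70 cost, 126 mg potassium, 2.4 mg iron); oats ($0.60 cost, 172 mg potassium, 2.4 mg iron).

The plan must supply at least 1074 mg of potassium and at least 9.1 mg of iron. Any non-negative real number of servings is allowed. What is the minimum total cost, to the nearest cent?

$1.94

For a min-cost LP with two ≥-constraints, a basic feasible solution has at most two positive variables.
carrots only: max(1074/270, 9.1/0.4) = 22.75 servings → $4.55.
spinach only: max(1074/427, 9.1/3.8) = 2.515 servings → $2.01.
tofu only: max(1074/126, 9.1/2.4) = 8.524 servings → $5.97.
oats only: max(1074/172, 9.1/2.4) = 6.244 servings → $3.75.
carrots + spinach with both tight: 0.2286 servings and 2.371 servings → $1.94.
carrots + tofu with both tight: 2.395 servings and 3.393 servings → $2.85.
carrots + oats with both tight: 1.748 servings and 3.5 servings → $2.45.
spinach + tofu with both targets exact would need a negative amount; discard.
spinach + oats: intersection lies outside the first quadrant.
tofu + oats with both targets exact would need a negative amount; discard.
Cheapest feasible corner: $1.94.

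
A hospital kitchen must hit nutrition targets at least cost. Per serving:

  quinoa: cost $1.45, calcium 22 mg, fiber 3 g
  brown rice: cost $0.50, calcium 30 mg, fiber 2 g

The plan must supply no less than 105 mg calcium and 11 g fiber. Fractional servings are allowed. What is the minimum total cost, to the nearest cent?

This is a tiny linear program; its minimum lies at a vertex of the feasible set. List the vertices and price them.
quinoa only: max(105/22, 11/3) = 4.773 servings → $6.92.
brown rice only: max(105/30, 11/2) = 5.5 servings → $2.75.
quinoa + brown rice with both tight: 2.609 servings and 1.587 servings → $4.58.
Cheapest feasible corner: $2.75.

$2.75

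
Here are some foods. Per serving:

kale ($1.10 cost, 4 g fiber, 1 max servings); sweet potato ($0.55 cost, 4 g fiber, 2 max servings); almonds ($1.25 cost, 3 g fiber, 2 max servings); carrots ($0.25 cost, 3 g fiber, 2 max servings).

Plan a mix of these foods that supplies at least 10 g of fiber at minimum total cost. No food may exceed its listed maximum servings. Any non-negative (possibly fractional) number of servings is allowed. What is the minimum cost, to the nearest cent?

$1.05

Cost per g of fiber: carrots $0.0833, sweet potato $0.1375, kale $0.2750, almonds $0.4167.
Take 2 servings of carrots: +6.0 g fiber for $0.50 (total $0.50, still need 4.0 g).
Take 1 serving of sweet potato: +4.0 g fiber for $0.55 (total $1.05, still need 0.0 g).
Filling from the cheapest source first is optimal under one linear minimum: $1.05.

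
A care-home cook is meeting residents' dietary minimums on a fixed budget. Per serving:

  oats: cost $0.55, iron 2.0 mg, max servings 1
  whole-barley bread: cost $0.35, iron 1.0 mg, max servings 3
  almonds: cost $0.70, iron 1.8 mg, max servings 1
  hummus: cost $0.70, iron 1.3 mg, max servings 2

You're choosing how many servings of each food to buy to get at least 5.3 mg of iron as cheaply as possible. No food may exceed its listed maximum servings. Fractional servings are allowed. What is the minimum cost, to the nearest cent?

$1.72

Cost per mg of iron: oats $0.2750, whole-barley bread $0.3500, almonds $0.3889, hummus $0.5385.
Take 1 serving of oats: +2.0 mg iron for $0.55 (total $0.55, still need 3.3 mg).
Take 3 servings of whole-barley bread: +3.0 mg iron for $1.05 (total $1.60, still need 0.3 mg).
Take 0.1667 servings of almonds: +0.3 mg iron for $0.12 (total $1.72, still need 0.0 mg).
Greedy by cheapest-per-mg is optimal for a single linear constraint, so the minimum cost is $1.72.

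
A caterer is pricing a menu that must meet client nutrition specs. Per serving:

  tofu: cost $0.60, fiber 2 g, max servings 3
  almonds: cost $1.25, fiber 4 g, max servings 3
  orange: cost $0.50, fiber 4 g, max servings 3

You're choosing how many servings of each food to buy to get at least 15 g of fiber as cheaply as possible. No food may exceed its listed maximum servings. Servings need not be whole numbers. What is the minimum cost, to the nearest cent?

$2.40

Cost per g of fiber: orange $0.1250, tofu $0.3000, almonds $0.3125.
Take 3 servings of orange: +12.0 g fiber for $1.50 (total $1.50, still need 3.0 g).
Take 1.5 servings of tofu: +3.0 g fiber for $0.90 (total $2.40, still need 0.0 g).
Filling from the cheapest source first is optimal under one linear minimum: $2.40.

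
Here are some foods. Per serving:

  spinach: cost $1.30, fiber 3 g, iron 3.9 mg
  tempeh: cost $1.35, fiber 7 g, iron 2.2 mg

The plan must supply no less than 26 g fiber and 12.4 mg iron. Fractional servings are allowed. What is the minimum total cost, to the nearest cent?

Check every corner: each single food scaled to meet both minima, and each pair solved so both constraints bind.
spinach only: max(26/3, 12.4/3.9) = 8.667 servings → $11.27.
tempeh only: max(26/7, 12.4/2.2) = 5.636 servings → $7.61.
spinach + tempeh with both tight: 1.43 servings and 3.101 servings → $6.05.
So the least-cost plan costs $6.05.

$6.05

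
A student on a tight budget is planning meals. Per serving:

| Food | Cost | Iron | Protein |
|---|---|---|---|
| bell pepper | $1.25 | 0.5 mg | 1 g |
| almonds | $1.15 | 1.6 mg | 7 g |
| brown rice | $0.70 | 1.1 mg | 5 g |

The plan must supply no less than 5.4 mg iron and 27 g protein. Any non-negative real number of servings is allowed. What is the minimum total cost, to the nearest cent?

bell pepper only: max(5.4/0.5, 27/1) = 27 servings → $33.75.
almonds only: max(5.4/1.6, 27/7) = 3.857 servings → $4.44.
brown rice only: max(5.4/1.1, 27/5) = 5.4 servings → $3.78.
bell pepper + almonds with both targets exact would need a negative amount; discard.
bell pepper + brown rice: the both-tight solution has a negative serving — not a feasible corner.
almonds + brown rice: the both-tight solution has a negative serving — not a feasible corner.
Cheapest feasible corner: $3.78.

$3.78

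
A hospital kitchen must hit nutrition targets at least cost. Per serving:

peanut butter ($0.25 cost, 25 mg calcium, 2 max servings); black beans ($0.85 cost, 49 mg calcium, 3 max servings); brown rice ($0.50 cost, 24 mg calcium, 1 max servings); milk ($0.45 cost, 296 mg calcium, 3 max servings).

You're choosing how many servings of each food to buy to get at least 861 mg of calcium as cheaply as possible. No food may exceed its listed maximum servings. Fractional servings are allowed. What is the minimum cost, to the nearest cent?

Cost per mg of calcium: milk $0.0015, peanut butter $0.0100, black beans $0.0173, brown rice $0.0208.
Take 2.909 servings of milk: +861.0 mg calcium for $1.31 (total $1.31, still need 0.0 mg).
Greedy by cheapest-per-mg is optimal for a single linear constraint, so the minimum cost is $1.31.

$1.31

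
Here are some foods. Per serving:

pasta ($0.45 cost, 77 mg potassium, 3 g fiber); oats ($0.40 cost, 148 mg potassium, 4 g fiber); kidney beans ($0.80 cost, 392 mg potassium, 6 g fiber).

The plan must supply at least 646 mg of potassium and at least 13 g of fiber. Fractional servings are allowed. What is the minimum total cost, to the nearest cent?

$1.49

pasta only: max(646/77, 13/3) = 8.39 servings → $3.78.
oats only: max(646/148, 13/4) = 4.365 servings → $1.75.
kidney beans only: max(646/392, 13/6) = 2.167 servings → $1.73.
pasta + oats: the both-tight solution has a negative serving — not a feasible corner.
pasta + kidney beans with both tight: 1.709 servings and 1.312 servings → $1.82.
oats + kidney beans with both tight: 1.794 servings and 0.9706 servings → $1.49.
The minimum over all feasible corners is $1.49.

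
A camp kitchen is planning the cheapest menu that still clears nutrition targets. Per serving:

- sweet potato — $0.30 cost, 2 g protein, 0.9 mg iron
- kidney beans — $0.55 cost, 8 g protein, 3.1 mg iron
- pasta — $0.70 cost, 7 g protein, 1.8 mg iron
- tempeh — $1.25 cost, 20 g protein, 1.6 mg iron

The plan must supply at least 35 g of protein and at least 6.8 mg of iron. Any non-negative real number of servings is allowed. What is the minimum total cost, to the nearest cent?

$2.27

At the optimum either one food covers both requirements or two foods hit both targets exactly; no other combination can be cheaper.
sweet potato only: max(35/2, 6.8/0.9) = 17.5 servings → $5.25.
kidney beans only: max(35/8, 6.8/3.1) = 4.375 servings → $2.41.
pasta only: max(35/7, 6.8/1.8) = 5 servings → $3.50.
tempeh only: max(35/20, 6.8/1.6) = 4.25 servings → $5.31.
sweet potato + kidney beans: intersection lies outside the first quadrant.
sweet potato + pasta with both targets exact would need a negative amount; discard.
sweet potato + tempeh with both tight: 5.405 servings and 1.209 servings → $3.13.
kidney beans + pasta with both targets exact would need a negative amount; discard.
kidney beans + tempeh with both tight: 1.626 servings and 1.1 servings → $2.27.
pasta + tempeh with both tight: 3.226 servings and 0.621 servings → $3.03.
Cheapest feasible corner: $2.27.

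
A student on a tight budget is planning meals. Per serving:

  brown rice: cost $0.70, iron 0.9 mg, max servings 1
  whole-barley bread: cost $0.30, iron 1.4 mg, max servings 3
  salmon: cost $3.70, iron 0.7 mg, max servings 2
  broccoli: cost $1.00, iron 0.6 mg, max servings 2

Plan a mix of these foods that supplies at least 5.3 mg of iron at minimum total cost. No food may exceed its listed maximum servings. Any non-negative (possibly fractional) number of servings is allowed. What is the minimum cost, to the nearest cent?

Cost per mg of iron: whole-barley bread $0.2143, brown rice $0.7778, broccoli $1.6667, salmon $5.2857.
Take 3 servings of whole-barley bread: +4.2 mg iron for $0.90 (total $0.90, still need 1.1 mg).
Take 1 serving of brown rice: +0.9 mg iron for $0.70 (total $1.60, still need 0.2 mg).
Take 0.3333 servings of broccoli: +0.2 mg iron for $0.33 (total $1.93, still need 0.0 mg).
Filling from the cheapest source first is optimal under one linear minimum: $1.93.

$1.93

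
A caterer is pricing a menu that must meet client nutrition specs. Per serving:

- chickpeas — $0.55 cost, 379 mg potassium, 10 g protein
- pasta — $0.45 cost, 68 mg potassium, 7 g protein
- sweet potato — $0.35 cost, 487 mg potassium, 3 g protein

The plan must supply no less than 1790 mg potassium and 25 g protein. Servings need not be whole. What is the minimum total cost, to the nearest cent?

A basic optimal solution has at most two foods positive. Try each food alone and each pair with both targets met exactly.
chickpeas only: max(1790/379, 25/10) = 4.723 servings → $2.60.
pasta only: max(1790/68, 25/7) = 26.32 servings → $11.85.
sweet potato only: max(1790/487, 25/3) = 8.333 servings → $2.92.
chickpeas + pasta: intersection lies outside the first quadrant.
chickpeas + sweet potato with both tight: 1.823 servings and 2.257 servings → $1.79.
pasta + sweet potato with both tight: 2.123 servings and 3.379 servings → $2.14.
Cheapest feasible corner: $1.79.

$1.79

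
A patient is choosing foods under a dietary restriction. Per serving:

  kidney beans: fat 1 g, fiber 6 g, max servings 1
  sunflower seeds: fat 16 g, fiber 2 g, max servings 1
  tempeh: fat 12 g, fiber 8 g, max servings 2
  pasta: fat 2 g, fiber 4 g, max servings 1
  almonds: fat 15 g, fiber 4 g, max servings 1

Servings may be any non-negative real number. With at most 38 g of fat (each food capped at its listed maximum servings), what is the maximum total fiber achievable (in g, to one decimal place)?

28.9 g

Fiber per g fat: kidney beans 6, pasta 2, tempeh 0.6667, almonds 0.2667, sunflower seeds 0.125.
Take 1 serving of kidney beans: uses 1 g fat, +6.0 g fiber (running total 6.0 g).
Take 1 serving of pasta: uses 2 g fat, +4.0 g fiber (running total 10.0 g).
Take 2 servings of tempeh: uses 24 g fat, +16.0 g fiber (running total 26.0 g).
Take 0.7333 servings of almonds: uses 11 g fat, +2.9 g fiber (running total 28.9 g).
Greedy by best ratio exhausts the fat allowance optimally: 28.9 g.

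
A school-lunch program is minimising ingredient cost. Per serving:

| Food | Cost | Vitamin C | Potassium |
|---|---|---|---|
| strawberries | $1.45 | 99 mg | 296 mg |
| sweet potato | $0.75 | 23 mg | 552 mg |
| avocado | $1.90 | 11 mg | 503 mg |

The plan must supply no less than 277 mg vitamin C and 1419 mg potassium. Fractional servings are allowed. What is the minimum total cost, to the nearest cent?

$4.56

Minimising a linear cost over {vitamin C ≥ 277, potassium ≥ 1419, servings ≥ 0} — the optimum is at a vertex, using one or two foods.
strawberries only: max(277/99, 1419/296) = 4.794 servings → $6.95.
sweet potato only: max(277/23, 1419/552) = 12.04 servings → $9.03.
avocado only: max(277/11, 1419/503) = 25.18 servings → $47.85.
strawberries + sweet potato with both tight: 2.514 servings and 1.223 servings → $4.56.
strawberries + avocado with both tight: 2.658 servings and 1.257 servings → $6.24.
sweet potato + avocado with both targets exact would need a negative amount; discard.
So the least-cost plan costs $4.56.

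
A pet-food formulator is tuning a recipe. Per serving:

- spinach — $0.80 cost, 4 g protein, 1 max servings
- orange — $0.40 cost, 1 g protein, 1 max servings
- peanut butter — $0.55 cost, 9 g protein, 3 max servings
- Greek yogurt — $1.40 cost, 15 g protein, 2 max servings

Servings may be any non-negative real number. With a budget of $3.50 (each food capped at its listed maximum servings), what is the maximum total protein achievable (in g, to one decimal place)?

46.8 g

Protein per dollar: peanut butter 16.36, Greek yogurt 10.71, spinach 5, orange 2.5.
Take 3 servings of peanut butter: spends $1.65, +27.0 g protein (running total 27.0 g).
Take 1.321 servings of Greek yogurt: spends $1.85, +19.8 g protein (running total 46.8 g).
Filling greedily by protein-per-dollar is optimal for one linear limit, giving 46.8 g.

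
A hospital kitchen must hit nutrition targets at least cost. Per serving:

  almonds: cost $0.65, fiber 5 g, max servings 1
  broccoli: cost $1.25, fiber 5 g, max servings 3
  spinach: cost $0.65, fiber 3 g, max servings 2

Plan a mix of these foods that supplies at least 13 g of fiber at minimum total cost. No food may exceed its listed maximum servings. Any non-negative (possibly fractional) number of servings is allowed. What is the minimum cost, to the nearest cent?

$2.45

Cost per g of fiber: almonds $0.1300, spinach $0.2167, broccoli $0.2500.
Take 1 serving of almonds: +5.0 g fiber for $0.65 (total $0.65, still need 8.0 g).
Take 2 servings of spinach: +6.0 g fiber for $1.30 (total $1.95, still need 2.0 g).
Take 0.4 servings of broccoli: +2.0 g fiber for $0.50 (total $2.45, still need 0.0 g).
Filling from the cheapest source first is optimal under one linear minimum: $2.45.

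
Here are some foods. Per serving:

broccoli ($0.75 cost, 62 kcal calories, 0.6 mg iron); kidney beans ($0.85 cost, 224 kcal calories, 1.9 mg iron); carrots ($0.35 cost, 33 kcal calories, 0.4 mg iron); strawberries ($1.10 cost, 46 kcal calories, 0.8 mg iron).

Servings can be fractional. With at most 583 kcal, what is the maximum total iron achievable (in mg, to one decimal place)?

10.1 mg

Iron per kcal: strawberries 0.01739, carrots 0.01212, broccoli 0.009677, kidney beans 0.008482.
With no serving limits, spend the whole calories allowance on strawberries: 583 kcal / 46 kcal × 0.8 mg = 10.1 mg.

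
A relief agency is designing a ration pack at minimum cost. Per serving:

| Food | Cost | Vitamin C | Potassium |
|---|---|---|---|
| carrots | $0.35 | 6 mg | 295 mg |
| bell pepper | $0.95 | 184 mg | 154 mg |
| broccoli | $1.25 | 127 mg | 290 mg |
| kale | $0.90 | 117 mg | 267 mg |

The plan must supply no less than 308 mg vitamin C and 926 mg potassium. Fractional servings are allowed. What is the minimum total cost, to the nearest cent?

$2.33

With two linear requirements the optimum uses one or two foods; enumerate the corners.
carrots only: max(308/6, 926/295) = 51.33 servings → $17.97.
bell pepper only: max(308/184, 926/154) = 6.013 servings → $5.71.
broccoli only: max(308/127, 926/290) = 3.193 servings → $3.99.
kale only: max(308/117, 926/267) = 3.468 servings → $3.12.
carrots + bell pepper with both tight: 2.304 servings and 1.599 servings → $2.33.
carrots + broccoli with both tight: 0.7917 servings and 2.388 servings → $3.26.
carrots + kale with both tight: 0.7932 servings and 2.592 servings → $2.61.
bell pepper + broccoli with both targets exact would need a negative amount; discard.
bell pepper + kale: the both-tight solution has a negative serving — not a feasible corner.
broccoli + kale with both targets exact would need a negative amount; discard.
The minimum over all feasible corners is $2.33.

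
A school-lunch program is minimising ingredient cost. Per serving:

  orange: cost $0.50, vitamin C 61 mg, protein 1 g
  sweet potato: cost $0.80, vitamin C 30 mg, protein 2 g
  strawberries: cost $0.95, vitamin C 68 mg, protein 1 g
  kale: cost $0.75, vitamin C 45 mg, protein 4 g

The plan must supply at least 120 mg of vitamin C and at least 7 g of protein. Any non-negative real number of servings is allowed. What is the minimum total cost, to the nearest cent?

For a min-cost LP with two ≥-constraints, a basic feasible solution has at most two positive variables.
orange only: max(120/61, 7/1) = 7 servings → $3.50.
sweet potato only: max(120/30, 7/2) = 4 servings → $3.20.
strawberries only: max(120/68, 7/1) = 7 servings → $6.65.
kale only: max(120/45, 7/4) = 2.667 servings → $2.00.
orange + sweet potato with both tight: 0.3261 servings and 3.337 servings → $2.83.
orange + strawberries: intersection lies outside the first quadrant.
orange + kale with both tight: 0.8291 servings and 1.543 servings → $1.57.
sweet potato + strawberries with both tight: 3.358 servings and 0.283 servings → $2.96.
sweet potato + kale with both targets exact would need a negative amount; discard.
strawberries + kale with both tight: 0.7269 servings and 1.568 servings → $1.87.
The minimum over all feasible corners is $1.57.

$1.57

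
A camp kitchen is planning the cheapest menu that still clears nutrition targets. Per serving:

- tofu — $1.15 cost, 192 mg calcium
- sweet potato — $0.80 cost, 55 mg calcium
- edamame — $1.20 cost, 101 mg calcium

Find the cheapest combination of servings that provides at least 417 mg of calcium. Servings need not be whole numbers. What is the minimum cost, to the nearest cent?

$2.50

Cost per mg of calcium: tofu $0.0060, edamame $0.0119, sweet potato $0.0145.
With no serving limits, use only tofu: 417 mg / 192 mg = 2.172 servings × $1.15 = $2.50.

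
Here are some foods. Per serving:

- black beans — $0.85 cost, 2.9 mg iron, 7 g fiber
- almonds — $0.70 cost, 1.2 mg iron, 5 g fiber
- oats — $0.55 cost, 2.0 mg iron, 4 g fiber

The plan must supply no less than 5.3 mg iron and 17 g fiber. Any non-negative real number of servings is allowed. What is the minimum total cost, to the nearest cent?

$2.06

At the optimum either one food covers both requirements or two foods hit both targets exactly; no other combination can be cheaper.
black beans only: max(5.3/2.9, 17/7) = 2.429 servings → $2.06.
almonds only: max(5.3/1.2, 17/5) = 4.417 servings → $3.09.
oats only: max(5.3/2.0, 17/4) = 4.25 servings → $2.34.
black beans + almonds with both tight: 1 serving and 2 servings → $2.25.
black beans + oats with both targets exact would need a negative amount; discard.
almonds + oats with both tight: 2.462 servings and 1.173 servings → $2.37.
So the least-cost plan costs $2.06.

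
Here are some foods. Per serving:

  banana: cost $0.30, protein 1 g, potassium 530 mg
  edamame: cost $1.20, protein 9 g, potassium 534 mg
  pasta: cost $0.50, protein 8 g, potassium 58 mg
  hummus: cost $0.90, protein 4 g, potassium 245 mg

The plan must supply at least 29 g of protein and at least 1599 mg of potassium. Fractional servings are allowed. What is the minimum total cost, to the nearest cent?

$2.44

With two linear requirements the optimum uses one or two foods; enumerate the corners.
banana only: max(29/1, 1599/530) = 29 servings → $8.70.
edamame only: max(29/9, 1599/534) = 3.222 servings → $3.87.
pasta only: max(29/8, 1599/58) = 27.57 servings → $13.78.
hummus only: max(29/4, 1599/245) = 7.25 servings → $6.53.
banana + edamame with both targets exact would need a negative amount; discard.
banana + pasta with both tight: 2.657 servings and 3.293 servings → $2.44.
banana + hummus: intersection lies outside the first quadrant.
edamame + pasta with both tight: 2.963 servings and 0.292 servings → $3.70.
edamame + hummus: intersection lies outside the first quadrant.
pasta + hummus with both tight: 0.4103 servings and 6.429 servings → $5.99.
So the least-cost plan costs $2.44.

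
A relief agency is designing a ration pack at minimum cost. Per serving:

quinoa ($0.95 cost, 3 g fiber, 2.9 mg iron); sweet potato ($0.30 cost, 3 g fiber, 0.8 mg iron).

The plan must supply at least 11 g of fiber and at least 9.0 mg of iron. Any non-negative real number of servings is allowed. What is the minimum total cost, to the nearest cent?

An LP optimum is at a vertex; with two nutrient constraints at most two foods are used. Check each candidate.
quinoa only: max(11/3, 9.0/2.9) = 3.667 servings → $3.48.
sweet potato only: max(11/3, 9.0/0.8) = 11.25 servings → $3.38.
quinoa + sweet potato with both tight: 2.889 servings and 0.7778 servings → $2.98.
The minimum over all feasible corners is $2.98.

$2.98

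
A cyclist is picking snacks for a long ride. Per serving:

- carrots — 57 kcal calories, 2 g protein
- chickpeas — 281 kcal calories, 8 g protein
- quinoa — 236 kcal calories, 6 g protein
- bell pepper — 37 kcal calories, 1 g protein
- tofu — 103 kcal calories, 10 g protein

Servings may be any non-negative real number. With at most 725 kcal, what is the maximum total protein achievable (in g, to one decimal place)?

Protein per kcal: tofu 0.09709, carrots 0.03509, chickpeas 0.02847, bell pepper 0.02703, quinoa 0.02542.
With no serving limits, spend the whole calories allowance on tofu: 725 kcal / 103 kcal × 10 g = 70.4 g.

70.4 g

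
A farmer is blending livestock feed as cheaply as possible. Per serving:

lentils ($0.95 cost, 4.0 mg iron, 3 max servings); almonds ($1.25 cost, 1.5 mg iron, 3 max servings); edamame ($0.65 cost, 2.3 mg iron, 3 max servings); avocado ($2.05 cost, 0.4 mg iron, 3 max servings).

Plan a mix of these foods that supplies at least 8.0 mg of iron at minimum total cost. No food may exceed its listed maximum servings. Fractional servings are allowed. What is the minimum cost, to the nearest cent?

$1.90

Cost per mg of iron: lentils $0.2375, edamame $0.2826, almonds $0.8333, avocado $5.1250.
Take 2 servings of lentils: +8.0 mg iron for $1.90 (total $1.90, still need 0.0 mg).
Filling from the cheapest source first is optimal under one linear minimum: $1.90.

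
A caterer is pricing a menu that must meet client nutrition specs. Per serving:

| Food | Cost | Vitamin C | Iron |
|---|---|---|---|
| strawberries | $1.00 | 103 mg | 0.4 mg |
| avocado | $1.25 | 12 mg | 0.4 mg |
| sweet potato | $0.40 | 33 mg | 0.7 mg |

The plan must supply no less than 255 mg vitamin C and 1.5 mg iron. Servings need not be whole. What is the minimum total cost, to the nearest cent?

$2.55

strawberries only: max(255/103, 1.5/0.4) = 3.75 servings → $3.75.
avocado only: max(255/12, 1.5/0.4) = 21.25 servings → $26.56.
sweet potato only: max(255/33, 1.5/0.7) = 7.727 servings → $3.09.
strawberries + avocado with both tight: 2.308 servings and 1.442 servings → $4.11.
strawberries + sweet potato with both tight: 2.19 servings and 0.8913 servings → $2.55.
avocado + sweet potato with both targets exact would need a negative amount; discard.
Cheapest feasible corner: $2.55.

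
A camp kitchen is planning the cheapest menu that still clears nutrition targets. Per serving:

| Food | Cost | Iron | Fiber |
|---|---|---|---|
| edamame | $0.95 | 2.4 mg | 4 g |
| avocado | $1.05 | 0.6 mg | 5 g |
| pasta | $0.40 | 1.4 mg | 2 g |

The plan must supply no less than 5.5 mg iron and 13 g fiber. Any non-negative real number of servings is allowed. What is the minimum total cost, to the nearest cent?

$2.60

edamame only: max(5.5/2.4, 13/4) = 3.25 servings → $3.09.
avocado only: max(5.5/0.6, 13/5) = 9.167 servings → $9.62.
pasta only: max(5.5/1.4, 13/2) = 6.5 servings → $2.60.
edamame + avocado with both tight: 2.052 servings and 0.9583 servings → $2.96.
edamame + pasta with both targets exact would need a negative amount; discard.
avocado + pasta with both tight: 1.241 servings and 3.397 servings → $2.66.
So the least-cost plan costs $2.60.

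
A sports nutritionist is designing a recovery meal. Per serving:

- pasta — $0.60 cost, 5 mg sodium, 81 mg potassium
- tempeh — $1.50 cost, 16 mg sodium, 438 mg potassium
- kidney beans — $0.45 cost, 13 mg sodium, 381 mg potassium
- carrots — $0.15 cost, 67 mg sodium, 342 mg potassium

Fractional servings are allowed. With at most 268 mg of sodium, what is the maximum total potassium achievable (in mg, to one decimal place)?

7854.5 mg

Potassium per mg sodium: kidney beans 29.31, tempeh 27.38, pasta 16.2, carrots 5.104.
With no serving limits, spend the whole sodium allowance on kidney beans: 268 mg / 13 mg × 381 mg = 7854.5 mg.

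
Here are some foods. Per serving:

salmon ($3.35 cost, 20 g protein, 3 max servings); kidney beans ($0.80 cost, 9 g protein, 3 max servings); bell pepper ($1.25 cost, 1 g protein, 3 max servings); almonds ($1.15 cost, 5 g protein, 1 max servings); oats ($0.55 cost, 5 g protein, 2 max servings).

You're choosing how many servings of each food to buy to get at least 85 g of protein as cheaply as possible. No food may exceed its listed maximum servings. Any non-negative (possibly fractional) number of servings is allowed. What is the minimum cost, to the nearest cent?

Cost per g of protein: kidney beans $0.0889, oats $0.1100, salmon $0.1675, almonds $0.2300, bell pepper $1.2500.
Take 3 servings of kidney beans: +27.0 g protein for $2.40 (total $2.40, still need 58.0 g).
Take 2 servings of oats: +10.0 g protein for $1.10 (total $3.50, still need 48.0 g).
Take 2.4 servings of salmon: +48.0 g protein for $8.04 (total $11.54, still need 0.0 g).
Filling from the cheapest source first is optimal under one linear minimum: $11.54.

$11.54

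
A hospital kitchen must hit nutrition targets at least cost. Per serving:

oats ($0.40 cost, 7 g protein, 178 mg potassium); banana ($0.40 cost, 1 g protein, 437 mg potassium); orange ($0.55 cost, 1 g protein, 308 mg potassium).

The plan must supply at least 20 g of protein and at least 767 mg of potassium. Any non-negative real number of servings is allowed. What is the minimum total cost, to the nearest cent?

$1.36

Minimising a linear cost over {protein ≥ 20, potassium ≥ 767, servings ≥ 0} — the optimum is at a vertex, using one or two foods.
oats only: max(20/7, 767/178) = 4.309 servings → $1.72.
banana only: max(20/1, 767/437) = 20 servings → $8.00.
orange only: max(20/1, 767/308) = 20 servings → $11.00.
oats + banana with both tight: 2.767 servings and 0.6279 servings → $1.36.
oats + orange with both tight: 2.726 servings and 0.9146 servings → $1.59.
banana + orange: intersection lies outside the first quadrant.
The minimum over all feasible corners is $1.36.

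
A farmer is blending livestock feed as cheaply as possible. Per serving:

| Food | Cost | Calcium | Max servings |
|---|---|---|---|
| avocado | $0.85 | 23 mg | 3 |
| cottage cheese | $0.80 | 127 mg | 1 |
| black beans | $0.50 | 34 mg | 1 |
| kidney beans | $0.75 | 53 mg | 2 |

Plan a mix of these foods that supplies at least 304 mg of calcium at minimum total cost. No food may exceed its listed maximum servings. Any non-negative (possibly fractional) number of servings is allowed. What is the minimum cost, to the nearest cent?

Cost per mg of calcium: cottage cheese $0.0063, kidney beans $0.0142, black beans $0.0147, avocado $0.0370.
Take 1 serving of cottage cheese: +127.0 mg calcium for $0.80 (total $0.80, still need 177.0 mg).
Take 2 servings of kidney beans: +106.0 mg calcium for $1.50 (total $2.30, still need 71.0 mg).
Take 1 serving of black beans: +34.0 mg calcium for $0.50 (total $2.80, still need 37.0 mg).
Take 1.609 servings of avocado: +37.0 mg calcium for $1.37 (total $4.17, still need 0.0 mg).
Greedy by cheapest-per-mg is optimal for a single linear constraint, so the minimum cost is $4.17.

$4.17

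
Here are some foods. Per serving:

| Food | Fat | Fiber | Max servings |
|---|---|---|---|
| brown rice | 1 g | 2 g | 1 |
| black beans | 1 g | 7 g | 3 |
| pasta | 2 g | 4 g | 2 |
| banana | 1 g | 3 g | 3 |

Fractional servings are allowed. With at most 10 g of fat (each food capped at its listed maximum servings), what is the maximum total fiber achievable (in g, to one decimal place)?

Fiber per g fat: black beans 7, banana 3, brown rice 2, pasta 2.
Take 3 servings of black beans: uses 3 g fat, +21.0 g fiber (running total 21.0 g).
Take 3 servings of banana: uses 3 g fat, +9.0 g fiber (running total 30.0 g).
Take 1 serving of brown rice: uses 1 g fat, +2.0 g fiber (running total 32.0 g).
Take 1.5 servings of pasta: uses 3 g fat, +6.0 g fiber (running total 38.0 g).
Greedy by best ratio exhausts the fat allowance optimally: 38.0 g.

38.0 g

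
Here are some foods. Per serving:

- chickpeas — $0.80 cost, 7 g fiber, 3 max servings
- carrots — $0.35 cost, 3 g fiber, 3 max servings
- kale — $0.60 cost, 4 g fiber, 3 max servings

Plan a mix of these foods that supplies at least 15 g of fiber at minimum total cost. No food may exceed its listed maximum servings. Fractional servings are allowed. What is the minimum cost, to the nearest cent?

Cost per g of fiber: chickpeas $0.1143, carrots $0.1167, kale $0.1500.
Take 2.143 servings of chickpeas: +15.0 g fiber for $1.71 (total $1.71, still need 0.0 g).
Filling from the cheapest source first is optimal under one linear minimum: $1.71.

$1.71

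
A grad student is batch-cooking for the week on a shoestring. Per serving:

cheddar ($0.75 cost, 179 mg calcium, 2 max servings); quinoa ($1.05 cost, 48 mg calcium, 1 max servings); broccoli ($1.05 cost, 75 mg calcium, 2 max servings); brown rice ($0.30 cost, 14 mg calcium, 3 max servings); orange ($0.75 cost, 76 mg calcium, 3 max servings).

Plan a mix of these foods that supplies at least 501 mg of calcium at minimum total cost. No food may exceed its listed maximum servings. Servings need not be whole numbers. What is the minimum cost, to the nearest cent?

Cost per mg of calcium: cheddar $0.0042, orange $0.0099, broccoli $0.0140, brown rice $0.0214, quinoa $0.0219.
Take 2 servings of cheddar: +358.0 mg calcium for $1.50 (total $1.50, still need 143.0 mg).
Take 1.882 servings of orange: +143.0 mg calcium for $1.41 (total $2.91, still need 0.0 mg).
Greedy by cheapest-per-mg is optimal for a single linear constraint, so the minimum cost is $2.91.

$2.91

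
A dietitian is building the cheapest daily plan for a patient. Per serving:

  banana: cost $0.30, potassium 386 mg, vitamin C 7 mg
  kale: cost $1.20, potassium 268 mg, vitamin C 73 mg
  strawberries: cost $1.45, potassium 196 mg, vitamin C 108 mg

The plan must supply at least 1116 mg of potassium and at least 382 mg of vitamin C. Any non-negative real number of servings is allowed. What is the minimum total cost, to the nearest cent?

$5.36

A basic optimal solution has at most two foods positive. Try each food alone and each pair with both targets met exactly.
banana only: max(1116/386, 382/7) = 54.57 servings → $16.37.
kale only: max(1116/268, 382/73) = 5.233 servings → $6.28.
strawberries only: max(1116/196, 382/108) = 5.694 servings → $8.26.
banana + kale with both targets exact would need a negative amount; discard.
banana + strawberries with both tight: 1.132 servings and 3.464 servings → $5.36.
kale + strawberries with both tight: 3.119 servings and 1.429 servings → $5.81.
So the least-cost plan costs $5.36.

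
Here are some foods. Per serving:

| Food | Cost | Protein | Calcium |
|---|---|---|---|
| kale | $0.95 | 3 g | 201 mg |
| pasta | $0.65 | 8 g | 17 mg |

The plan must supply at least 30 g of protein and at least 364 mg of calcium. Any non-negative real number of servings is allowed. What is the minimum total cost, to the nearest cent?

$3.53

With two linear requirements the optimum uses one or two foods; enumerate the corners.
kale only: max(30/3, 364/201) = 10 servings → $9.50.
pasta only: max(30/8, 364/17) = 21.41 servings → $13.92.
kale + pasta with both tight: 1.543 servings and 3.171 servings → $3.53.
Cheapest feasible corner: $3.53.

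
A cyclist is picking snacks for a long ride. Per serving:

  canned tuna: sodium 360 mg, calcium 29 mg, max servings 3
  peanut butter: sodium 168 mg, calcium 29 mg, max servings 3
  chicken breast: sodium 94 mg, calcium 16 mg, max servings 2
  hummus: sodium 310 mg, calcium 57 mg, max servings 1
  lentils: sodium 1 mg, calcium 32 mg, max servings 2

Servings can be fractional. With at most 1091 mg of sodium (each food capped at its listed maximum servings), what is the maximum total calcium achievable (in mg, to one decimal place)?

247.0 mg

Calcium per mg sodium: lentils 32, hummus 0.1839, peanut butter 0.1726, chicken breast 0.1702, canned tuna 0.08056.
Take 2 servings of lentils: uses 2 mg sodium, +64.0 mg calcium (running total 64.0 mg).
Take 1 serving of hummus: uses 310 mg sodium, +57.0 mg calcium (running total 121.0 mg).
Take 3 servings of peanut butter: uses 504 mg sodium, +87.0 mg calcium (running total 208.0 mg).
Take 2 servings of chicken breast: uses 188 mg sodium, +32.0 mg calcium (running total 240.0 mg).
Take 0.2417 servings of canned tuna: uses 87 mg sodium, +7.0 mg calcium (running total 247.0 mg).
Filling greedily by calcium-per-mg sodium is optimal for one linear limit, giving 247.0 mg.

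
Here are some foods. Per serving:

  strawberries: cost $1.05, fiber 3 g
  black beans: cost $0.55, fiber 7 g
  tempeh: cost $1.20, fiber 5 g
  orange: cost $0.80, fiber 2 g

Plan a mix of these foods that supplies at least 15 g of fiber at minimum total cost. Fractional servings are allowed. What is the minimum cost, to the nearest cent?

Cost per g of fiber: black beans $0.0786, tempeh $0.2400, strawberries $0.3500, orange $0.4000.
With no serving limits, use only black beans: 15 g / 7 g = 2.143 servings × $0.55 = $1.18.

$1.18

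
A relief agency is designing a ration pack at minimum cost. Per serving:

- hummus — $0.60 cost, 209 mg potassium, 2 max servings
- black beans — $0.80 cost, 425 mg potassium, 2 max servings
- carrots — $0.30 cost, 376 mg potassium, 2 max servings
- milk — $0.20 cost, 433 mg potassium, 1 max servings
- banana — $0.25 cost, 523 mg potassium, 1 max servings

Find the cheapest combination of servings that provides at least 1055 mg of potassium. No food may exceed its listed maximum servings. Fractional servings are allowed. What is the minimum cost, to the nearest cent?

$0.53

Cost per mg of potassium: milk $0.0005, banana $0.0005, carrots $0.0008, black beans $0.0019, hummus $0.0029.
Take 1 serving of milk: +433.0 mg potassium for $0.20 (total $0.20, still need 622.0 mg).
Take 1 serving of banana: +523.0 mg potassium for $0.25 (total $0.45, still need 99.0 mg).
Take 0.2633 servings of carrots: +99.0 mg potassium for $0.08 (total $0.53, still need 0.0 mg).
Filling from the cheapest source first is optimal under one linear minimum: $0.53.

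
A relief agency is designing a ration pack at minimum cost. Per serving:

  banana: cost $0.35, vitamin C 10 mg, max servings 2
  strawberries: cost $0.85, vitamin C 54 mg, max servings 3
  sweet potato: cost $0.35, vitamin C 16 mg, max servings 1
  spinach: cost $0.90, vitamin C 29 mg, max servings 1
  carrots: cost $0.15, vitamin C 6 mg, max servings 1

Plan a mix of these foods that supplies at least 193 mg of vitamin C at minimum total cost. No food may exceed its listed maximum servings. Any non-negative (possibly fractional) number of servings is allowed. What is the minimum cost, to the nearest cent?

Cost per mg of vitamin C: strawberries $0.0157, sweet potato $0.0219, carrots $0.0250, spinach $0.0310, banana $0.0350.
Take 3 servings of strawberries: +162.0 mg vitamin C for $2.55 (total $2.55, still need 31.0 mg).
Take 1 serving of sweet potato: +16.0 mg vitamin C for $0.35 (total $2.90, still need 15.0 mg).
Take 1 serving of carrots: +6.0 mg vitamin C for $0.15 (total $3.05, still need 9.0 mg).
Take 0.3103 servings of spinach: +9.0 mg vitamin C for $0.28 (total $3.33, still need 0.0 mg).
Filling from the cheapest source first is optimal under one linear minimum: $3.33.

$3.33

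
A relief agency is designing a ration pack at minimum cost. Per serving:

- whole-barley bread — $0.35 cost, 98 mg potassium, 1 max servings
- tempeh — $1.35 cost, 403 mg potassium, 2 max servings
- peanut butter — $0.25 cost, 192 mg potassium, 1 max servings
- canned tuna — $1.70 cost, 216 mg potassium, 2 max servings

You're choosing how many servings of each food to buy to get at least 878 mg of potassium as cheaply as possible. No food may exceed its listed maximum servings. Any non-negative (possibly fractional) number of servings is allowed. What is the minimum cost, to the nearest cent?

Cost per mg of potassium: peanut butter $0.0013, tempeh $0.0033, whole-barley bread $0.0036, canned tuna $0.0079.
Take 1 serving of peanut butter: +192.0 mg potassium for $0.25 (total $0.25, still need 686.0 mg).
Take 1.702 servings of tempeh: +686.0 mg potassium for $2.30 (total $2.55, still need 0.0 mg).
Filling from the cheapest source first is optimal under one linear minimum: $2.55.

$2.55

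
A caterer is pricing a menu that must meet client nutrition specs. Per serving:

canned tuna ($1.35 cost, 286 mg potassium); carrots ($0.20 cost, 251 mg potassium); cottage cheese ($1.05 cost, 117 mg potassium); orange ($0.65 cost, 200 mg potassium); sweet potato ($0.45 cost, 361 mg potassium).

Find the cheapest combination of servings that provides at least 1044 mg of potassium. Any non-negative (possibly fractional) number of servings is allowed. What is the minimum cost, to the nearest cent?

$0.83

Cost per mg of potassium: carrots $0.0008, sweet potato $0.0012, orange $0.0032, canned tuna $0.0047, cottage cheese $0.0090.
With no serving limits, use only carrots: 1044 mg / 251 mg = 4.159 servings × $0.20 = $0.83.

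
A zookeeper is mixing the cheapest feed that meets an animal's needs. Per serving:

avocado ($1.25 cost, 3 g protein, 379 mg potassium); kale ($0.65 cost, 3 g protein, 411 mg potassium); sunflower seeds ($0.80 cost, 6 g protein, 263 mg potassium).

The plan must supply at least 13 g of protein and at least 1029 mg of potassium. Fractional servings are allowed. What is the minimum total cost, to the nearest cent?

$2.14

An LP optimum is at a vertex; with two nutrient constraints at most two foods are used. Check each candidate.
avocado only: max(13/3, 1029/379) = 4.333 servings → $5.42.
kale only: max(13/3, 1029/411) = 4.333 servings → $2.82.
sunflower seeds only: max(13/6, 1029/263) = 3.913 servings → $3.13.
avocado + kale with both targets exact would need a negative amount; discard.
avocado + sunflower seeds with both tight: 1.855 servings and 1.239 servings → $3.31.
kale + sunflower seeds with both tight: 1.643 servings and 1.345 servings → $2.14.
Cheapest feasible corner: $2.14.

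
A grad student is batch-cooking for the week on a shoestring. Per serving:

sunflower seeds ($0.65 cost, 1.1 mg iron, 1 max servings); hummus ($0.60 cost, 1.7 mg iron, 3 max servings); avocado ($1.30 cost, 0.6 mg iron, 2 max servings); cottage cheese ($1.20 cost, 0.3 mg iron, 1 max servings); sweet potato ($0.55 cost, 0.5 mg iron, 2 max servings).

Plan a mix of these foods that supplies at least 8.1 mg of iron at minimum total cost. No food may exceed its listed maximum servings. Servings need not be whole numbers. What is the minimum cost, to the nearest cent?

Cost per mg of iron: hummus $0.3529, sunflower seeds $0.5909, sweet potato $1.1000, avocado $2.1667, cottage cheese $4.0000.
Take 3 servings of hummus: +5.1 mg iron for $1.80 (total $1.80, still need 3.0 mg).
Take 1 serving of sunflower seeds: +1.1 mg iron for $0.65 (total $2.45, still need 1.9 mg).
Take 2 servings of sweet potato: +1.0 mg iron for $1.10 (total $3.55, still need 0.9 mg).
Take 1.5 servings of avocado: +0.9 mg iron for $1.95 (total $5.50, still need 0.0 mg).
Filling from the cheapest source first is optimal under one linear minimum: $5.50.

$5.50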